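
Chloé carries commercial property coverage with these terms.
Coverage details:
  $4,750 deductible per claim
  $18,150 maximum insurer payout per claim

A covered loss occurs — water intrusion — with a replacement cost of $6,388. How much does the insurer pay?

$1,638

Subtract the deductible: $6,388 − $4,750 = $1,638.
That's under the $18,150 cap, so the insurer reimburses the full $1,638.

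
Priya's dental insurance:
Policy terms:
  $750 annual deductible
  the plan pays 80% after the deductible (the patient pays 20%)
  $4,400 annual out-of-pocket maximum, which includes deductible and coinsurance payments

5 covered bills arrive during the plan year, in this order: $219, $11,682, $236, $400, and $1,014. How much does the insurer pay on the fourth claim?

#1 ($219): entire amount goes to the deductible. Cost to patient: $219. OOP to date $219. Insurer: $219 − $219 = $0.
#2 ($11,682): $531 finishes the deductible; $11,151 goes to coinsurance; coinsurance $11,151 × 20% = $2,230.20. Cost to patient: $2,761.20. OOP to date $2,980.20. Plan pays $11,682 − $2,761.20 = $8,920.80.
#3 ($236): deductible already satisfied, so patient's share is 20% × $236 = $47.20. Patient owes $47.20 (running OOP $3,027.40). Insurer: $236 − $47.20 = $188.80.
#4 ($400): 20% coinsurance on $400 = $80. Patient owes $80 (running OOP $3,107.40). Plan pays $400 − $80 = $320.

$320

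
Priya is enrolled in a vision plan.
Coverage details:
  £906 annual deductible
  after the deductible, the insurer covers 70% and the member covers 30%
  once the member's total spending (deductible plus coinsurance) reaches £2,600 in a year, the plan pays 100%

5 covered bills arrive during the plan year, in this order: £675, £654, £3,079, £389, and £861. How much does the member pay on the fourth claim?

Claim 1 — £675: fully absorbed by the deductible. Member pays £675; OOP now £675.
Claim 2 — £654: £231 finishes the deductible; £423 goes to coinsurance; coinsurance £423 × 30% = £126.90. Member owes £357.90 (running OOP £1,032.90).
Claim 3 — £3,079: 30% coinsurance on £3,079 = £923.70. Cost to member: £923.70. OOP to date £1,956.60.
Claim 4 — £389: deductible already satisfied, so member's share is 30% × £389 = £116.70. Member pays £116.70; OOP now £2,073.30.

£116.70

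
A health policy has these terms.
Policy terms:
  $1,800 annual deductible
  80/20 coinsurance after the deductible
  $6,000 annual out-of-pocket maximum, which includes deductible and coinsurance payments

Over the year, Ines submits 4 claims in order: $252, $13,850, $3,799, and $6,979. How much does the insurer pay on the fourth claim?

Claim 1 — $252: fully absorbed by the deductible. Cost to patient: $252. OOP to date $252. Plan pays $252 − $252 = $0.
Claim 2 — $13,850: $1,548 finishes the deductible; $12,302 goes to coinsurance; 20% of $12,302 = $2,460.40. Cost to patient: $4,008.40. OOP to date $4,260.40. Plan pays $13,850 − $4,008.40 = $9,841.60.
Claim 3 — $3,799: 20% coinsurance on $3,799 = $759.80. Patient owes $759.80 (running OOP $5,020.20). Plan pays $3,799 − $759.80 = $3,039.20.
Claim 4 — $6,979: 20% coinsurance on $6,979 = $1,395.80. OOP would hit $6,416 > $6,000, so the cap limits the patient to $6,000 − $5,020.20 = $979.80. Insurer: $6,979 − $979.80 = $5,999.20.

$5,999.20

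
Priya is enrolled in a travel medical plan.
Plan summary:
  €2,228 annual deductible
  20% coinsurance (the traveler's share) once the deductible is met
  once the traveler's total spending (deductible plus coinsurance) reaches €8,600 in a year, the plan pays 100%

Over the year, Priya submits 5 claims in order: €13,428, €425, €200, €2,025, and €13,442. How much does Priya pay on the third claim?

€40

Claim 1 (€13,428): deductible takes €2,228, €11,200 remains; 20% of €11,200 = €2,240. Traveler owes €4,468 (running OOP €4,468).
Claim 2 (€425): deductible already satisfied, so traveler's share is 20% × €425 = €85. Traveler owes €85 (running OOP €4,553).
Claim 3 (€200): deductible already satisfied, so traveler's share is 20% × €200 = €40. Traveler pays €40; OOP now €4,593.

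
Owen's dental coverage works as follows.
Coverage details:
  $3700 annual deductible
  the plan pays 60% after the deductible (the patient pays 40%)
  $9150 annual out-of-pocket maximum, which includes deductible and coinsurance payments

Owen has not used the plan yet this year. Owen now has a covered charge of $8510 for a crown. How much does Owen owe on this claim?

$5624

The full $3700 deductible is still open; $3700 of this bill applies to it.
That leaves $8510 − $3700 = $4810 for coinsurance.
40% of $4810 = $1924 falls to the patient.
Patient responsibility before any cap: $3700 + $1924 = $5624.
Year-to-date out-of-pocket becomes $0 + $5624 = $5624, still under the $9150 maximum, so no cap applies.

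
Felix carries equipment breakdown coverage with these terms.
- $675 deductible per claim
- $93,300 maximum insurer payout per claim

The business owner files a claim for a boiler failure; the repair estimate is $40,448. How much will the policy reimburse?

After the deductible, $40,448 − $675 = $39,773 remains.
$39,773 ≤ $93,300, so the limit doesn't bind; insurer pays $39,773.

$39,773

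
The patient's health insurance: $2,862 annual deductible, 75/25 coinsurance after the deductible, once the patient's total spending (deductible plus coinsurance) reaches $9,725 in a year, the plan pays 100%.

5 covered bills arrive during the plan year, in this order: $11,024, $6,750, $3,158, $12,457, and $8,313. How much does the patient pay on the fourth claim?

$2,345.50

Claim 1 ($11,024): deductible takes $2,862, $8,162 remains; coinsurance $8,162 × 25% = $2,040.50. Patient owes $4,902.50 (running OOP $4,902.50).
Claim 2 ($6,750): deductible already satisfied, so patient's share is 25% × $6,750 = $1,687.50. Patient pays $1,687.50; OOP now $6,590.
Claim 3 ($3,158): deductible already satisfied, so patient's share is 25% × $3,158 = $789.50. Cost to patient: $789.50. OOP to date $7,379.50.
Claim 4 ($12,457): deductible met; 25% of $12,457 = $3,114.25. Adding that to $7,379.50 gives $10,493.75, past the $9,725 cap; patient pays only $9,725 − $7,379.50 = $2,345.50.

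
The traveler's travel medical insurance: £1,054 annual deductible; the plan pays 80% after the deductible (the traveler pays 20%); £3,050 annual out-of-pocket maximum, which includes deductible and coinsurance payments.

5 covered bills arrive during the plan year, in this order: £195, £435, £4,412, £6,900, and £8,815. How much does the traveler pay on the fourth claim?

£1,198.40

Bill 1, £195: fully absorbed by the deductible. Traveler owes £195 (running OOP £195).
Bill 2, £435: entire amount goes to the deductible. Cost to traveler: £435. OOP to date £630.
Bill 3, £4,412: deductible takes £424, £3,988 remains; 20% of £3,988 = £797.60. Cost to traveler: £1,221.60. OOP to date £1,851.60.
Bill 4, £6,900: deductible met; 20% of £6,900 = £1,380. That would push OOP to £3,231.60, over the £3,050 cap, so traveler pays £3,050 − £1,851.60 = £1,198.40.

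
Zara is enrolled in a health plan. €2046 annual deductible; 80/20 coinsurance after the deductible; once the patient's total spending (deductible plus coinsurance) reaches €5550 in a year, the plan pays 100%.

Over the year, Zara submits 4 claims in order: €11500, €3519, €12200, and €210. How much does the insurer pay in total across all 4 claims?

Claim 1 — €11500: deductible takes €2046, €9454 remains; coinsurance €9454 × 20% = €1890.80. Patient owes €3936.80 (running OOP €3936.80). Insurer: €11500 − €3936.80 = €7563.20.
Claim 2 — €3519: deductible met; 20% of €3519 = €703.80. Patient pays €703.80; OOP now €4640.60. Plan pays €3519 − €703.80 = €2815.20.
Claim 3 — €12200: deductible met; 20% of €12200 = €2440. That would push OOP to €7080.60, over the €5550 cap, so patient pays €5550 − €4640.60 = €909.40. Plan pays €12200 − €909.40 = €11290.60.
Claim 4 — €210: deductible met; 20% of €210 = €42. Adding that to €5550 gives €5592, past the €5550 cap; patient pays only €5550 − €5550 = €0. Insurer: €210 − €0 = €210.
Insurer total: €7563.20 + €2815.20 + €11290.60 + €210 = €21879.

€21879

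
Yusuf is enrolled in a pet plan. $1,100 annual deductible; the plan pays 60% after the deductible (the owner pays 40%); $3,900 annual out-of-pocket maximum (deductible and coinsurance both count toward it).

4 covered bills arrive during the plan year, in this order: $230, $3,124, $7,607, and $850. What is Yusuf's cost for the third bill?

$1,898.40

#1 ($230): all of it applies to the deductible. Cost to owner: $230. OOP to date $230.
#2 ($3,124): $870 to deductible, leaving $2,254; owner's 40% is $901.60. Owner pays $1,771.60; OOP now $2,001.60.
#3 ($7,607): deductible met; 40% of $7,607 = $3,042.80. That would push OOP to $5,044.40, over the $3,900 cap, so owner pays $3,900 − $2,001.60 = $1,898.40.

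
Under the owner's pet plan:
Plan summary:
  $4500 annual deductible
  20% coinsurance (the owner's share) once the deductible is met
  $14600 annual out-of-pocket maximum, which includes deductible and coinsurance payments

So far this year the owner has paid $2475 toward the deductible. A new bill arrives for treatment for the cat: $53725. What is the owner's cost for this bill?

$12125

Remaining deductible: $4500 − $2475 = $2025.
That leaves $53725 − $2025 = $51700 for coinsurance.
Owner's 20% share of $51700 is $10340.
So the owner owes $2025 + $10340 = $12365 before any cap.
That would bring total out-of-pocket to $14840, past the $14600 cap. The owner is capped at $14600 − $2475 = $12125 on this claim.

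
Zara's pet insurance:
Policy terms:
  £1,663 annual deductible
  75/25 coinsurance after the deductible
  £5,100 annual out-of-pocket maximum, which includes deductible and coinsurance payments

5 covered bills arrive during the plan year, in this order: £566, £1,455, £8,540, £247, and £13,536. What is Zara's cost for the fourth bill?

£61.75

Claim 1 — £566: entire amount goes to the deductible. Owner owes £566 (running OOP £566).
Claim 2 — £1,455: deductible takes £1,097, £358 remains; owner's 25% is £89.50. Owner owes £1,186.50 (running OOP £1,752.50).
Claim 3 — £8,540: deductible already satisfied, so owner's share is 25% × £8,540 = £2,135. Owner owes £2,135 (running OOP £3,887.50).
Claim 4 — £247: deductible already satisfied, so owner's share is 25% × £247 = £61.75. Cost to owner: £61.75. OOP to date £3,949.25.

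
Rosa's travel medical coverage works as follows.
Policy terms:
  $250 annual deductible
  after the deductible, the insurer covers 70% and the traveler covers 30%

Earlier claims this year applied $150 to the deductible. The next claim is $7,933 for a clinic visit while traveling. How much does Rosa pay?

Remaining deductible: $250 − $150 = $100.
After the $100 deductible portion, $7,933 − $100 = $7,833 is subject to coinsurance.
Traveler's 30% share of $7,833 is $2,349.90.
That puts the traveler's cost at $100 + $2,349.90 = $2,449.90.

$2,449.90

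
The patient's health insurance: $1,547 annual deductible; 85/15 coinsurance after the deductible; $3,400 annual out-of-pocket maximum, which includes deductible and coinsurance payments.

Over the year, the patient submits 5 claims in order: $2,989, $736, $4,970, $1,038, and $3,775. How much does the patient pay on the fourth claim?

Claim 1 — $2,989: $1,547 to deductible, leaving $1,442; 15% of $1,442 = $216.30. Cost to patient: $1,763.30. OOP to date $1,763.30.
Claim 2 — $736: 15% coinsurance on $736 = $110.40. Cost to patient: $110.40. OOP to date $1,873.70.
Claim 3 — $4,970: deductible already satisfied, so patient's share is 15% × $4,970 = $745.50. Cost to patient: $745.50. OOP to date $2,619.20.
Claim 4 — $1,038: deductible already satisfied, so patient's share is 15% × $1,038 = $155.70. Patient owes $155.70 (running OOP $2,774.90).

$155.70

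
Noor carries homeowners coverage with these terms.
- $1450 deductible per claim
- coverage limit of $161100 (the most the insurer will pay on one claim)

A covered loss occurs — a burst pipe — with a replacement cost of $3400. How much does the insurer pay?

$1950

Less the $1450 deductible: $3400 − $1450 = $1950.
$1950 is within the $161100 limit, so the insurer pays $1950.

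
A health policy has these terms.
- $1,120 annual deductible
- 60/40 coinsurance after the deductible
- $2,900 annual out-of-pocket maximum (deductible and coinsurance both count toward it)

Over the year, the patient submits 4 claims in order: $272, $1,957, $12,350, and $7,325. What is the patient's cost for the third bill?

Bill 1, $272: all of it applies to the deductible. Cost to patient: $272. OOP to date $272.
Bill 2, $1,957: deductible takes $848, $1,109 remains; patient's 40% is $443.60. Patient owes $1,291.60 (running OOP $1,563.60).
Bill 3, $12,350: 40% coinsurance on $12,350 = $4,940. OOP would hit $6,503.60 > $2,900, so the cap limits the patient to $2,900 − $1,563.60 = $1,336.40.

$1,336.40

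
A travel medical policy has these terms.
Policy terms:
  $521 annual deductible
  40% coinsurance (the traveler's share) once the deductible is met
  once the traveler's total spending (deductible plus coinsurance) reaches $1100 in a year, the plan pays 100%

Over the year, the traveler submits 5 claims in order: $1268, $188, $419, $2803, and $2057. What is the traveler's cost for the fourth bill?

Claim 1 — $1268: $521 to deductible, leaving $747; coinsurance $747 × 40% = $298.80. Cost to traveler: $819.80. OOP to date $819.80.
Claim 2 — $188: deductible already satisfied, so traveler's share is 40% × $188 = $75.20. Traveler owes $75.20 (running OOP $895).
Claim 3 — $419: deductible already satisfied, so traveler's share is 40% × $419 = $167.60. Cost to traveler: $167.60. OOP to date $1062.60.
Claim 4 — $2803: deductible met; 40% of $2803 = $1121.20. OOP would hit $2183.80 > $1100, so the cap limits the traveler to $1100 − $1062.60 = $37.40.

$37.40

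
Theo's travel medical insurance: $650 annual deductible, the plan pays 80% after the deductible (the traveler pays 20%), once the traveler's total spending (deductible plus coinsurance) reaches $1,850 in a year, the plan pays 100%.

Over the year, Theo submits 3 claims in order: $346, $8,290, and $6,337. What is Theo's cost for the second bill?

$1,504

Claim 1 — $346: all of it applies to the deductible. Cost to traveler: $346. OOP to date $346.
Claim 2 — $8,290: deductible takes $304, $7,986 remains; traveler's 20% is $1,597.20. Claim cost before the cap: $304 + $1,597.20 = $1,901.20. OOP would hit $2,247.20 > $1,850, so the cap limits the traveler to $1,850 − $346 = $1,504.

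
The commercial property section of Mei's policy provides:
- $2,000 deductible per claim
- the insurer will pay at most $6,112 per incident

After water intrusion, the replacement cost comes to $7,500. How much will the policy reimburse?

$5,500

Subtract the deductible: $7,500 − $2,000 = $5,500.
That's under the $6,112 cap, so the insurer reimburses the full $5,500.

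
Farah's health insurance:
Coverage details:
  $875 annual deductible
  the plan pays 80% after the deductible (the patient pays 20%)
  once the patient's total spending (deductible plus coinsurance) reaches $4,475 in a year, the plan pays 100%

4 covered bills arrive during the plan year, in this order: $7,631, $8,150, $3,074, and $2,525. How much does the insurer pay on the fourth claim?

$2,521

Claim 1 — $7,631: $875 finishes the deductible; $6,756 goes to coinsurance; patient's 20% is $1,351.20. Patient owes $2,226.20 (running OOP $2,226.20). Plan pays $7,631 − $2,226.20 = $5,404.80.
Claim 2 — $8,150: 20% coinsurance on $8,150 = $1,630. Patient owes $1,630 (running OOP $3,856.20). Plan pays $8,150 − $1,630 = $6,520.
Claim 3 — $3,074: deductible already satisfied, so patient's share is 20% × $3,074 = $614.80. Cost to patient: $614.80. OOP to date $4,471. Plan pays $3,074 − $614.80 = $2,459.20.
Claim 4 — $2,525: deductible already satisfied, so patient's share is 20% × $2,525 = $505. That would push OOP to $4,976, over the $4,475 cap, so patient pays $4,475 − $4,471 = $4. Plan pays $2,525 − $4 = $2,521.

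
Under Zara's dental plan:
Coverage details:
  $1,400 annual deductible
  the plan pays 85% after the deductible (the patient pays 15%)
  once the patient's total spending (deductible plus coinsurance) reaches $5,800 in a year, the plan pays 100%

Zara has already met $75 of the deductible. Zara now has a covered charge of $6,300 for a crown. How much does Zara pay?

$2,071.25

$75 of the $1,400 deductible is already met, leaving $1,325.
After the $1,325 deductible portion, $6,300 − $1,325 = $4,975 is subject to coinsurance.
Coinsurance: $4,975 × 15% = $746.25.
Patient responsibility before any cap: $1,325 + $746.25 = $2,071.25.
Total out-of-pocket so far would be $75 + $2,071.25 = $2,146.25, below the $5,800 cap — no reduction.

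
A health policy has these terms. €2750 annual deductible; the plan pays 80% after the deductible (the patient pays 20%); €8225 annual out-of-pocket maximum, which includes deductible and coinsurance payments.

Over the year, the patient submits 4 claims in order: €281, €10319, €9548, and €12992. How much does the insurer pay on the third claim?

Claim 1 (€281): all of it applies to the deductible. Patient owes €281 (running OOP €281). Insurer: €281 − €281 = €0.
Claim 2 (€10319): deductible takes €2469, €7850 remains; patient's 20% is €1570. Patient owes €4039 (running OOP €4320). Insurer: €10319 − €4039 = €6280.
Claim 3 (€9548): deductible already satisfied, so patient's share is 20% × €9548 = €1909.60. Patient owes €1909.60 (running OOP €6229.60). Plan pays €9548 − €1909.60 = €7638.40.

€7638.40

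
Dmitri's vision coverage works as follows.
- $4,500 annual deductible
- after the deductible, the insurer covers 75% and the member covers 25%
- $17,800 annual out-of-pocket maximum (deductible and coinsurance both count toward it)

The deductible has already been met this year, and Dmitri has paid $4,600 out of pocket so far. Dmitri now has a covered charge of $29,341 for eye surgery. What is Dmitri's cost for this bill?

$7,335.25

The deductible is already satisfied, so the full bill goes to coinsurance.
Coinsurance: $29,341 × 25% = $7,335.25.
Year-to-date out-of-pocket becomes $4,600 + $7,335.25 = $11,935.25, still under the $17,800 maximum, so no cap applies.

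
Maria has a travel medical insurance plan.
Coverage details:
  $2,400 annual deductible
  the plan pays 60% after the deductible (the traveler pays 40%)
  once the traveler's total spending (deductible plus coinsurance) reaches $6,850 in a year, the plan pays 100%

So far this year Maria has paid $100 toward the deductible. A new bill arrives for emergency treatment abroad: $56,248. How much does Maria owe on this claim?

$6,750

Remaining deductible: $2,400 − $100 = $2,300.
The remaining $53,948 (= $56,248 − $2,300) moves to coinsurance.
Traveler's 40% share of $53,948 is $21,579.20.
So the traveler owes $2,300 + $21,579.20 = $23,879.20 before any cap.
Year-to-date out-of-pocket would reach $100 + $23,879.20 = $23,979.20, above the $6,850 maximum, so the traveler pays only $6,850 − $100 = $6,750.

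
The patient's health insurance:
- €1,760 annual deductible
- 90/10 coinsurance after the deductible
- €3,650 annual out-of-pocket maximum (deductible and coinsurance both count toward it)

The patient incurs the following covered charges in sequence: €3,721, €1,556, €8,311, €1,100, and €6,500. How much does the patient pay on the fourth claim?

€110

#1 (€3,721): €1,760 to deductible, leaving €1,961; coinsurance €1,961 × 10% = €196.10. Cost to patient: €1,956.10. OOP to date €1,956.10.
#2 (€1,556): deductible already satisfied, so patient's share is 10% × €1,556 = €155.60. Patient pays €155.60; OOP now €2,111.70.
#3 (€8,311): deductible already satisfied, so patient's share is 10% × €8,311 = €831.10. Patient pays €831.10; OOP now €2,942.80.
#4 (€1,100): deductible met; 10% of €1,100 = €110. Patient owes €110 (running OOP €3,052.80).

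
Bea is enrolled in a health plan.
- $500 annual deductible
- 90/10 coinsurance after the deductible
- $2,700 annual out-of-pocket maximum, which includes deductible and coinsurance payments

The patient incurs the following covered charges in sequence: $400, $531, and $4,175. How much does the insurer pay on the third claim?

#1 ($400): entire amount goes to the deductible. Patient pays $400; OOP now $400. Insurer: $400 − $400 = $0.
#2 ($531): $100 finishes the deductible; $431 goes to coinsurance; 10% of $431 = $43.10. Patient owes $143.10 (running OOP $543.10). Plan pays $531 − $143.10 = $387.90.
#3 ($4,175): deductible met; 10% of $4,175 = $417.50. Cost to patient: $417.50. OOP to date $960.60. Insurer: $4,175 − $417.50 = $3,757.50.

$3,757.50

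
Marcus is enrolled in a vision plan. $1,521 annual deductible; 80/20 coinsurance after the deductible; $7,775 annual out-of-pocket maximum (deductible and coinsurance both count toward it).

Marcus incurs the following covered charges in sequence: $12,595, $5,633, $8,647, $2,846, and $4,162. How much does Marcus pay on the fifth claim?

$614

#1 ($12,595): $1,521 to deductible, leaving $11,074; coinsurance $11,074 × 20% = $2,214.80. Member owes $3,735.80 (running OOP $3,735.80).
#2 ($5,633): deductible already satisfied, so member's share is 20% × $5,633 = $1,126.60. Member pays $1,126.60; OOP now $4,862.40.
#3 ($8,647): 20% coinsurance on $8,647 = $1,729.40. Cost to member: $1,729.40. OOP to date $6,591.80.
#4 ($2,846): deductible met; 20% of $2,846 = $569.20. Member owes $569.20 (running OOP $7,161).
#5 ($4,162): deductible already satisfied, so member's share is 20% × $4,162 = $832.40. That would push OOP to $7,993.40, over the $7,775 cap, so member pays $7,775 − $7,161 = $614.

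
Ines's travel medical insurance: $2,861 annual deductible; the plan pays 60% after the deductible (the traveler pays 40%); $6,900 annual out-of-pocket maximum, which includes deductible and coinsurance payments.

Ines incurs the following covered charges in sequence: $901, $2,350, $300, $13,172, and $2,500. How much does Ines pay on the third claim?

$120

Claim 1 ($901): entire amount goes to the deductible. Traveler pays $901; OOP now $901.
Claim 2 ($2,350): deductible takes $1,960, $390 remains; traveler's 40% is $156. Traveler owes $2,116 (running OOP $3,017).
Claim 3 ($300): deductible already satisfied, so traveler's share is 40% × $300 = $120. Cost to traveler: $120. OOP to date $3,137.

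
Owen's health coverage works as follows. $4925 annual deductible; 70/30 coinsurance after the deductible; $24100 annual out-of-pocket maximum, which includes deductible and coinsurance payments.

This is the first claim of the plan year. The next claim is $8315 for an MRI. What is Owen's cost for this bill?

The full $4925 deductible is still open; $4925 of this bill applies to it.
That leaves $8315 − $4925 = $3390 for coinsurance.
Patient's 30% share of $3390 is $1017.
That puts the patient's cost at $4925 + $1017 = $5942 before any cap.
Cumulative spending $0 + $5942 = $5942 stays under the $24100 maximum.

$5942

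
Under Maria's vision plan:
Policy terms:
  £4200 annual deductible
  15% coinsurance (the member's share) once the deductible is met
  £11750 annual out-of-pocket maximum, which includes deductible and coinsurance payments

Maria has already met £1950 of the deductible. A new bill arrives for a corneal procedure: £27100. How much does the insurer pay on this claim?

£1950 of the £4200 deductible is already met, leaving £2250.
That leaves £27100 − £2250 = £24850 for coinsurance.
Coinsurance: £24850 × 15% = £3727.50.
Member responsibility before any cap: £2250 + £3727.50 = £5977.50.
Cumulative spending £1950 + £5977.50 = £7927.50 stays under the £11750 maximum.
The plan picks up £27100 − £5977.50 = £21122.50.

£21122.50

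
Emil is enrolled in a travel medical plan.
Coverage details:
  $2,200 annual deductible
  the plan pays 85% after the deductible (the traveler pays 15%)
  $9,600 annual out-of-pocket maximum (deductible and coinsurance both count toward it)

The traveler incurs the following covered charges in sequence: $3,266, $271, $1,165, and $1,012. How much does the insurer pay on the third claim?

Claim 1 — $3,266: deductible takes $2,200, $1,066 remains; 15% of $1,066 = $159.90. Cost to traveler: $2,359.90. OOP to date $2,359.90. Insurer: $3,266 − $2,359.90 = $906.10.
Claim 2 — $271: 15% coinsurance on $271 = $40.65. Cost to traveler: $40.65. OOP to date $2,400.55. Plan pays $271 − $40.65 = $230.35.
Claim 3 — $1,165: 15% coinsurance on $1,165 = $174.75. Traveler pays $174.75; OOP now $2,575.30. Plan pays $1,165 − $174.75 = $990.25.

$990.25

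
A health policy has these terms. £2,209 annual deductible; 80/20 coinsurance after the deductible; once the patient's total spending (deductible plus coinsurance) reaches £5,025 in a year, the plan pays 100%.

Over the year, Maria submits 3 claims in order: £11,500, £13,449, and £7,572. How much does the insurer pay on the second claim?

£12,491.20

#1 (£11,500): £2,209 to deductible, leaving £9,291; 20% of £9,291 = £1,858.20. Patient owes £4,067.20 (running OOP £4,067.20). Plan pays £11,500 − £4,067.20 = £7,432.80.
#2 (£13,449): 20% coinsurance on £13,449 = £2,689.80. OOP would hit £6,757 > £5,025, so the cap limits the patient to £5,025 − £4,067.20 = £957.80. Insurer: £13,449 − £957.80 = £12,491.20.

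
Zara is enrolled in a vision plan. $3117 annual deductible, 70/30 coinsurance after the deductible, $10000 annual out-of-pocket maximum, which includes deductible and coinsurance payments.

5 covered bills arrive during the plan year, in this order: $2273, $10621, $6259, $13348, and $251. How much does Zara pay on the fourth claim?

#1 ($2273): all of it applies to the deductible. Member owes $2273 (running OOP $2273).
#2 ($10621): $844 finishes the deductible; $9777 goes to coinsurance; coinsurance $9777 × 30% = $2933.10. Cost to member: $3777.10. OOP to date $6050.10.
#3 ($6259): deductible met; 30% of $6259 = $1877.70. Cost to member: $1877.70. OOP to date $7927.80.
#4 ($13348): 30% coinsurance on $13348 = $4004.40. That would push OOP to $11932.20, over the $10000 cap, so member pays $10000 − $7927.80 = $2072.20.

$2072.20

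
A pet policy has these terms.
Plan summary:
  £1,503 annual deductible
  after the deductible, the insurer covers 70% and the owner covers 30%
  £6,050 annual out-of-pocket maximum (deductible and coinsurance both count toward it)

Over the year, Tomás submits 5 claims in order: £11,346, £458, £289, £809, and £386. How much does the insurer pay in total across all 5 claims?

Claim 1 — £11,346: £1,503 to deductible, leaving £9,843; coinsurance £9,843 × 30% = £2,952.90. Owner pays £4,455.90; OOP now £4,455.90. Plan pays £11,346 − £4,455.90 = £6,890.10.
Claim 2 — £458: 30% coinsurance on £458 = £137.40. Cost to owner: £137.40. OOP to date £4,593.30. Plan pays £458 − £137.40 = £320.60.
Claim 3 — £289: deductible already satisfied, so owner's share is 30% × £289 = £86.70. Cost to owner: £86.70. OOP to date £4,680. Insurer: £289 − £86.70 = £202.30.
Claim 4 — £809: 30% coinsurance on £809 = £242.70. Owner pays £242.70; OOP now £4,922.70. Insurer: £809 − £242.70 = £566.30.
Claim 5 — £386: deductible met; 30% of £386 = £115.80. Owner owes £115.80 (running OOP £5,038.50). Insurer: £386 − £115.80 = £270.20.
Insurer total = bills − owner's total = £13,288 − £5,038.50 = £8,249.50.

£8,249.50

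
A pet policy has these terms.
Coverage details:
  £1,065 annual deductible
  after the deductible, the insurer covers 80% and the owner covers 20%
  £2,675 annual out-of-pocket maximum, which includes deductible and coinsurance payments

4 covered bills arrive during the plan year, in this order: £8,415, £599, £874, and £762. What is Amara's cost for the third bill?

Claim 1 (£8,415): £1,065 finishes the deductible; £7,350 goes to coinsurance; 20% of £7,350 = £1,470. Owner pays £2,535; OOP now £2,535.
Claim 2 (£599): deductible already satisfied, so owner's share is 20% × £599 = £119.80. Owner owes £119.80 (running OOP £2,654.80).
Claim 3 (£874): 20% coinsurance on £874 = £174.80. Adding that to £2,654.80 gives £2,829.60, past the £2,675 cap; owner pays only £2,675 − £2,654.80 = £20.20.

£20.20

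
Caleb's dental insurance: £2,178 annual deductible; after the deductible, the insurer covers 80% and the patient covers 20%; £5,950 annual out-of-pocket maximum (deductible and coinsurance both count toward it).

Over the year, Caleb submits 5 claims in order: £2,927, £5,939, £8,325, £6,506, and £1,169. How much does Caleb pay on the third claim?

#1 (£2,927): £2,178 to deductible, leaving £749; patient's 20% is £149.80. Cost to patient: £2,327.80. OOP to date £2,327.80.
#2 (£5,939): 20% coinsurance on £5,939 = £1,187.80. Cost to patient: £1,187.80. OOP to date £3,515.60.
#3 (£8,325): deductible met; 20% of £8,325 = £1,665. Patient owes £1,665 (running OOP £5,180.60).

£1,665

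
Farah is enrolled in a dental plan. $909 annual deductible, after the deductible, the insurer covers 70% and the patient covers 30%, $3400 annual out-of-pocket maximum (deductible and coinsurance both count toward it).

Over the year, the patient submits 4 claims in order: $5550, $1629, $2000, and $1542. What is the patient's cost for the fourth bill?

Claim 1 ($5550): deductible takes $909, $4641 remains; patient's 30% is $1392.30. Patient pays $2301.30; OOP now $2301.30.
Claim 2 ($1629): 30% coinsurance on $1629 = $488.70. Patient owes $488.70 (running OOP $2790).
Claim 3 ($2000): deductible already satisfied, so patient's share is 30% × $2000 = $600. Patient pays $600; OOP now $3390.
Claim 4 ($1542): deductible met; 30% of $1542 = $462.60. That would push OOP to $3852.60, over the $3400 cap, so patient pays $3400 − $3390 = $10.

$10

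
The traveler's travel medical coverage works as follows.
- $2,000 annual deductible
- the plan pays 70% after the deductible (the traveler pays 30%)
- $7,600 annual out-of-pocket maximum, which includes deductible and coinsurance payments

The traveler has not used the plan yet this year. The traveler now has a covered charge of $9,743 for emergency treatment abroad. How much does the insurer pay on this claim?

The full $2,000 deductible is still open; $2,000 of this bill applies to it.
After the $2,000 deductible portion, $9,743 − $2,000 = $7,743 is subject to coinsurance.
30% of $7,743 = $2,322.90 falls to the traveler.
Traveler responsibility before any cap: $2,000 + $2,322.90 = $4,322.90.
Cumulative spending $0 + $4,322.90 = $4,322.90 stays under the $7,600 maximum.
Insurer pays the balance: $9,743 − $4,322.90 = $5,420.10.

$5,420.10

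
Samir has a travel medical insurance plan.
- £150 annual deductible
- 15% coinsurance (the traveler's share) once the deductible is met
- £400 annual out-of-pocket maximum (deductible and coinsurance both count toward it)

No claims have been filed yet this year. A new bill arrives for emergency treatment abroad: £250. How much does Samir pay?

£165

Deductible not yet touched, so the first £150 of the bill goes to the deductible.
The remaining £100 (= £250 − £150) moves to coinsurance.
15% of £100 = £15 falls to the traveler.
Traveler responsibility before any cap: £150 + £15 = £165.
Total out-of-pocket so far would be £0 + £165 = £165, below the £400 cap — no reduction.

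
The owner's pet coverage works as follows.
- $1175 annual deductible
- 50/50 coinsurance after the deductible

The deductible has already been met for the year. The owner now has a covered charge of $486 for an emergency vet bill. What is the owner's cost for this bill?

$243

The deductible is already satisfied, so the full bill goes to coinsurance.
50% of $486 = $243 falls to the owner.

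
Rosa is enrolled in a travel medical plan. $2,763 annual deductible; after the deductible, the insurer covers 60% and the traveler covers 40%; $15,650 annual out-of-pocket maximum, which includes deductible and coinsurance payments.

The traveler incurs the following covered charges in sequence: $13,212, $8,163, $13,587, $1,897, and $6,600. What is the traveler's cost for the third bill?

$5,434.80

#1 ($13,212): $2,763 finishes the deductible; $10,449 goes to coinsurance; traveler's 40% is $4,179.60. Traveler owes $6,942.60 (running OOP $6,942.60).
#2 ($8,163): 40% coinsurance on $8,163 = $3,265.20. Cost to traveler: $3,265.20. OOP to date $10,207.80.
#3 ($13,587): deductible already satisfied, so traveler's share is 40% × $13,587 = $5,434.80. Traveler pays $5,434.80; OOP now $15,642.60.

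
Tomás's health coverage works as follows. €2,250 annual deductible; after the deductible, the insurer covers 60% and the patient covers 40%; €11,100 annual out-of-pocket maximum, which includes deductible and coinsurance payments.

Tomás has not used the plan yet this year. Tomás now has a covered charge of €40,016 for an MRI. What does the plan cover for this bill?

€28,916

Deductible not yet touched, so the first €2,250 of the bill goes to the deductible.
The remaining €37,766 (= €40,016 − €2,250) moves to coinsurance.
40% of €37,766 = €15,106.40 falls to the patient.
So the patient owes €2,250 + €15,106.40 = €17,356.40 before any cap.
Adding €17,356.40 to the €0 already spent would give €17,356.40, which exceeds the €11,100 cap; the patient pays just €11,100 − €0 = €11,100.
The insurer covers the remainder: €40,016 − €11,100 = €28,916.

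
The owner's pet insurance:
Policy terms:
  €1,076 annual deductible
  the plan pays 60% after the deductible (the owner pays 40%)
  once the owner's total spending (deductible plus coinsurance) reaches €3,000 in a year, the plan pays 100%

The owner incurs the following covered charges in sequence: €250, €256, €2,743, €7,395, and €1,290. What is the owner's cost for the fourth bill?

€1,054.80

Bill 1, €250: all of it applies to the deductible. Owner pays €250; OOP now €250.
Bill 2, €256: fully absorbed by the deductible. Owner owes €256 (running OOP €506).
Bill 3, €2,743: €570 to deductible, leaving €2,173; 40% of €2,173 = €869.20. Cost to owner: €1,439.20. OOP to date €1,945.20.
Bill 4, €7,395: deductible met; 40% of €7,395 = €2,958. OOP would hit €4,903.20 > €3,000, so the cap limits the owner to €3,000 − €1,945.20 = €1,054.80.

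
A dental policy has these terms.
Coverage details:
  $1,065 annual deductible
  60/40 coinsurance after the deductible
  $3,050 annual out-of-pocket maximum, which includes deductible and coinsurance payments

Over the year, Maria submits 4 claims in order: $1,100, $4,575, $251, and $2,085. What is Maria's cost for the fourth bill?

#1 ($1,100): $1,065 finishes the deductible; $35 goes to coinsurance; 40% of $35 = $14. Cost to patient: $1,079. OOP to date $1,079.
#2 ($4,575): 40% coinsurance on $4,575 = $1,830. Cost to patient: $1,830. OOP to date $2,909.
#3 ($251): deductible met; 40% of $251 = $100.40. Patient owes $100.40 (running OOP $3,009.40).
#4 ($2,085): 40% coinsurance on $2,085 = $834. OOP would hit $3,843.40 > $3,050, so the cap limits the patient to $3,050 − $3,009.40 = $40.60.

$40.60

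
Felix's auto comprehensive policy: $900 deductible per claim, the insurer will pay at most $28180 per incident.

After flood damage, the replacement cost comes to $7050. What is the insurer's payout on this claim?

$6150

Less the $900 deductible: $7050 − $900 = $6150.
That's under the $28180 cap, so the insurer reimburses the full $6150.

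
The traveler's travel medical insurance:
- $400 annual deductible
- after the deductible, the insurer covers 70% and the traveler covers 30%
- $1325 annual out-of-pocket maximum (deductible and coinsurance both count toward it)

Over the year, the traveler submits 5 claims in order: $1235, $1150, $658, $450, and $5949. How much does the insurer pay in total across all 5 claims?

#1 ($1235): $400 finishes the deductible; $835 goes to coinsurance; coinsurance $835 × 30% = $250.50. Traveler pays $650.50; OOP now $650.50. Plan pays $1235 − $650.50 = $584.50.
#2 ($1150): 30% coinsurance on $1150 = $345. Traveler owes $345 (running OOP $995.50). Insurer: $1150 − $345 = $805.
#3 ($658): deductible already satisfied, so traveler's share is 30% × $658 = $197.40. Cost to traveler: $197.40. OOP to date $1192.90. Insurer: $658 − $197.40 = $460.60.
#4 ($450): deductible met; 30% of $450 = $135. Adding that to $1192.90 gives $1327.90, past the $1325 cap; traveler pays only $1325 − $1192.90 = $132.10. Insurer: $450 − $132.10 = $317.90.
#5 ($5949): deductible met; 30% of $5949 = $1784.70. Adding that to $1325 gives $3109.70, past the $1325 cap; traveler pays only $1325 − $1325 = $0. Plan pays $5949 − $0 = $5949.
Insurer total = bills − traveler's total = $9442 − $1325 = $8117.

$8117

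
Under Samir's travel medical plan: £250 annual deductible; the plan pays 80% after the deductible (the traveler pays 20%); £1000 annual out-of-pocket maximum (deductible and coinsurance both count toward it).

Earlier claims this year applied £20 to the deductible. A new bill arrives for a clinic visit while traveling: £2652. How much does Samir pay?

£714.40

Deductible still to meet: £250 − £20 = £230.
After the £230 deductible portion, £2652 − £230 = £2422 is subject to coinsurance.
Coinsurance: £2422 × 20% = £484.40.
That puts the traveler's cost at £230 + £484.40 = £714.40 before any cap.
Cumulative spending £20 + £714.40 = £734.40 stays under the £1000 maximum.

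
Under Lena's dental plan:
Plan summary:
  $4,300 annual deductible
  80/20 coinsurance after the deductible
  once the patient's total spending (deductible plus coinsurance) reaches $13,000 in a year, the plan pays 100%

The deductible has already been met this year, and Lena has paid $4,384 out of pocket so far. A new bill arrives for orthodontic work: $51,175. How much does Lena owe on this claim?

$8,616

The deductible is already satisfied, so the full bill goes to coinsurance.
Patient's 20% share of $51,175 is $10,235.
That would bring total out-of-pocket to $14,619, past the $13,000 cap. The patient is capped at $13,000 − $4,384 = $8,616 on this claim.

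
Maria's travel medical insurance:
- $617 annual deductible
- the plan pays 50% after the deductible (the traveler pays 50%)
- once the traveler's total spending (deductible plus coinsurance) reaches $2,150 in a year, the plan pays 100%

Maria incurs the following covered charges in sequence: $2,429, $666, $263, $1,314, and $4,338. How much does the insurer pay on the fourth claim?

$1,151.50

Claim 1 ($2,429): $617 to deductible, leaving $1,812; coinsurance $1,812 × 50% = $906. Traveler owes $1,523 (running OOP $1,523). Plan pays $2,429 − $1,523 = $906.
Claim 2 ($666): deductible met; 50% of $666 = $333. Cost to traveler: $333. OOP to date $1,856. Insurer: $666 − $333 = $333.
Claim 3 ($263): 50% coinsurance on $263 = $131.50. Cost to traveler: $131.50. OOP to date $1,987.50. Insurer: $263 − $131.50 = $131.50.
Claim 4 ($1,314): deductible already satisfied, so traveler's share is 50% × $1,314 = $657. Adding that to $1,987.50 gives $2,644.50, past the $2,150 cap; traveler pays only $2,150 − $1,987.50 = $162.50. Plan pays $1,314 − $162.50 = $1,151.50.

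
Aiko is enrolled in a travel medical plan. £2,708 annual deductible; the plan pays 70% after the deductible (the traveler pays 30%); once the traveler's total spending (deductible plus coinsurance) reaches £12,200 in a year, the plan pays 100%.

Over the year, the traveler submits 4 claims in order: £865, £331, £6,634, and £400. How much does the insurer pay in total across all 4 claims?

Bill 1, £865: fully absorbed by the deductible. Cost to traveler: £865. OOP to date £865. Insurer: £865 − £865 = £0.
Bill 2, £331: fully absorbed by the deductible. Traveler owes £331 (running OOP £1,196). Plan pays £331 − £331 = £0.
Bill 3, £6,634: £1,512 finishes the deductible; £5,122 goes to coinsurance; coinsurance £5,122 × 30% = £1,536.60. Traveler pays £3,048.60; OOP now £4,244.60. Insurer: £6,634 − £3,048.60 = £3,585.40.
Bill 4, £400: deductible met; 30% of £400 = £120. Traveler pays £120; OOP now £4,364.60. Insurer: £400 − £120 = £280.
Insurer total = bills − traveler's total = £8,230 − £4,364.60 = £3,865.40.

£3,865.40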